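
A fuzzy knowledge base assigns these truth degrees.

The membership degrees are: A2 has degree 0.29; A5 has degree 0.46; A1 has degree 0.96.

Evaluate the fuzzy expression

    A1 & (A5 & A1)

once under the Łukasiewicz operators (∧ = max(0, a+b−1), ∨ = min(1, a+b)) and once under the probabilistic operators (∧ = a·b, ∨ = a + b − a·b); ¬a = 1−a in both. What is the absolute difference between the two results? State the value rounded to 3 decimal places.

Under Łukasiewicz:
  A5 & A1 = max(0, a+b−1) on (0.46, 0.96) = 0.42
  A1 & (A5 & A1) = max(0, a+b−1) on (0.96, 0.42) = 0.38
  → value = 0.3800
Under probabilistic:
  A5 & A1 = a·b on (0.4600, 0.9600) = 0.4416
  A1 & (A5 & A1) = a·b on (0.9600, 0.4416) = 0.4239
  → value = 0.4239
|0.3800 − 0.4239| = 0.044

0.044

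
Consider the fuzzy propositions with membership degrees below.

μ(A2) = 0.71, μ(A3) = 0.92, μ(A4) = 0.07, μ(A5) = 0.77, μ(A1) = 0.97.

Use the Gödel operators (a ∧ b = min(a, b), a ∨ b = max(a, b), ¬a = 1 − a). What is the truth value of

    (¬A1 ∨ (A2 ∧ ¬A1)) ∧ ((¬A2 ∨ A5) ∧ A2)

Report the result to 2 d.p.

¬A1 = 1 − 0.97 = 0.03
¬A1 = 1 − 0.97 = 0.03
A2 ∧ ¬A1 = min(a, b) on (0.71, 0.03) = 0.03
¬A1 ∨ (A2 ∧ ¬A1) = max(a, b) on (0.03, 0.03) = 0.03
¬A2 = 1 − 0.71 = 0.29
¬A2 ∨ A5 = max(a, b) on (0.29, 0.77) = 0.77
(¬A2 ∨ A5) ∧ A2 = min(a, b) on (0.77, 0.71) = 0.71
(¬A1 ∨ (A2 ∧ ¬A1)) ∧ ((¬A2 ∨ A5) ∧ A2) = min(a, b) on (0.03, 0.71) = 0.03

0.03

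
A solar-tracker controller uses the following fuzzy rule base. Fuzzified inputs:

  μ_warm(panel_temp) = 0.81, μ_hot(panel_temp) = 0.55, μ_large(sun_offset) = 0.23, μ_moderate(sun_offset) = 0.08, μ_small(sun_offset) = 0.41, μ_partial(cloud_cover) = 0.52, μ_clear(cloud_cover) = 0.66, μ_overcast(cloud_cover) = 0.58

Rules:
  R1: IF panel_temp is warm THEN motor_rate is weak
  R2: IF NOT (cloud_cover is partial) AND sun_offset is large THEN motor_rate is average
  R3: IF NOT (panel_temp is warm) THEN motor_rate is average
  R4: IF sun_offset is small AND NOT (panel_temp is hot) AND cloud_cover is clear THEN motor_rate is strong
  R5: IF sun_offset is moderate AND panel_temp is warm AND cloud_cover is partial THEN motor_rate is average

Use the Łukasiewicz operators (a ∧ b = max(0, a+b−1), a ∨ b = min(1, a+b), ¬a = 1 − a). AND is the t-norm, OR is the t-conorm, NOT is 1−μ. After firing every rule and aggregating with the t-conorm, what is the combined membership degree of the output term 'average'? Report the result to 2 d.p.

0.19

R1: warm=0.81 → w = 0.81
R2: ¬partial=1−0.52=0.48, large=0.23; AND[max(0, a+b−1)] → w = 0.00
R3: ¬warm=1−0.81=0.19 → w = 0.19
R4: small=0.41, ¬hot=1−0.55=0.45, clear=0.66; AND[max(0, a+b−1)] → w = 0.00
R5: moderate=0.08, warm=0.81, partial=0.52; AND[max(0, a+b−1)] → w = 0.00
Rules with consequent 'average': {R2, R3, R5} → strengths 0.00, 0.19, 0.00
Aggregate via t-conorm [min(1, a+b)]: 0.19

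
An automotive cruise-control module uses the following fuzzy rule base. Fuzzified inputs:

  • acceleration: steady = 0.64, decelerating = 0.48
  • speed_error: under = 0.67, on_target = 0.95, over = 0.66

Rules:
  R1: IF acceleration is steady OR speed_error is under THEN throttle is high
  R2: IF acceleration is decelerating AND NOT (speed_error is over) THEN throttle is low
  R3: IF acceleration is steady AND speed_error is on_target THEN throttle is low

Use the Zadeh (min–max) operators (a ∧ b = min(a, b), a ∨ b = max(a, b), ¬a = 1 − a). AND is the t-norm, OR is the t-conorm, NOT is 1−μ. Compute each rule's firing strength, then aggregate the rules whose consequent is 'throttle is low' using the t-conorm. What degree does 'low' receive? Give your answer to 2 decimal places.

R1: steady=0.64, under=0.67; OR[max(a, b)] → w = 0.67
R2: decelerating=0.48, ¬over=1−0.66=0.34; AND[min(a, b)] → w = 0.34
R3: steady=0.64, on_target=0.95; AND[min(a, b)] → w = 0.64
Rules with consequent 'low': {R2, R3} → strengths 0.34, 0.64
Aggregate via t-conorm [max(a, b)]: 0.64

0.64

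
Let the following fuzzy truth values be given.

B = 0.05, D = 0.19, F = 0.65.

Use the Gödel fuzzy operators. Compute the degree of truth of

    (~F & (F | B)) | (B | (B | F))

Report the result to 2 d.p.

0.65

~F = 1 − 0.65 = 0.35
F | B = max(a, b) on (0.65, 0.05) = 0.65
~F & (F | B) = min(a, b) on (0.35, 0.65) = 0.35
B | F = max(a, b) on (0.05, 0.65) = 0.65
B | (B | F) = max(a, b) on (0.05, 0.65) = 0.65
(~F & (F | B)) | (B | (B | F)) = max(a, b) on (0.35, 0.65) = 0.65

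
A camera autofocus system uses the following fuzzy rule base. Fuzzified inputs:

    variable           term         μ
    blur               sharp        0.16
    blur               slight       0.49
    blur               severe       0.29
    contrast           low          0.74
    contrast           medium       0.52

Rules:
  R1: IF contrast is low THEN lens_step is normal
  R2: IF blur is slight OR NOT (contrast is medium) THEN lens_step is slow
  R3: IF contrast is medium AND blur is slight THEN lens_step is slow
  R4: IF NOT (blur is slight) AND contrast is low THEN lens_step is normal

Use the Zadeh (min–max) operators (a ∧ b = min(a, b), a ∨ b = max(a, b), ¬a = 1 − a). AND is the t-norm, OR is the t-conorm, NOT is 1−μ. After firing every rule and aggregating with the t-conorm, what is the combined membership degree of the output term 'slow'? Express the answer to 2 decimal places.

0.49

R1: low=0.74 → w = 0.74
R2: slight=0.49, ¬medium=1−0.52=0.48; OR[max(a, b)] → w = 0.49
R3: medium=0.52, slight=0.49; AND[min(a, b)] → w = 0.49
R4: ¬slight=1−0.49=0.51, low=0.74; AND[min(a, b)] → w = 0.51
Rules with consequent 'slow': {R2, R3} → strengths 0.49, 0.49
Aggregate via t-conorm [max(a, b)]: 0.49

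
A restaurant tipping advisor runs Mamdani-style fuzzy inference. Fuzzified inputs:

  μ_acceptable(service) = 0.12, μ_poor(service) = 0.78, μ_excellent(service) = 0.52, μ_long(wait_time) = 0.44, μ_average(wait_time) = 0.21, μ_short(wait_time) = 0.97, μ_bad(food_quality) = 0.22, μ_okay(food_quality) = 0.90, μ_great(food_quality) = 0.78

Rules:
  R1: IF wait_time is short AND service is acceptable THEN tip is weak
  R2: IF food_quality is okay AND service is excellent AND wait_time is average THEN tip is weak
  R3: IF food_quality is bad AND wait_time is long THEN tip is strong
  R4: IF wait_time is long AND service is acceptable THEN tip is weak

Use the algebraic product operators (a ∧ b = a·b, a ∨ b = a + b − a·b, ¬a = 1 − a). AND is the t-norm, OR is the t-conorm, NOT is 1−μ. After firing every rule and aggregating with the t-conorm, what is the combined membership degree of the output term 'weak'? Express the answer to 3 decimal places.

R1: short=0.97, acceptable=0.12; AND[a·b] → w = 0.1164
R2: okay=0.90, excellent=0.52, average=0.21; AND[a·b] → w = 0.0983
R3: bad=0.22, long=0.44; AND[a·b] → w = 0.0968
R4: long=0.44, acceptable=0.12; AND[a·b] → w = 0.0528
Rules with consequent 'weak': {R1, R2, R4} → strengths 0.1164, 0.0983, 0.0528
Aggregate via t-conorm [a + b − a·b]: 0.2453

0.245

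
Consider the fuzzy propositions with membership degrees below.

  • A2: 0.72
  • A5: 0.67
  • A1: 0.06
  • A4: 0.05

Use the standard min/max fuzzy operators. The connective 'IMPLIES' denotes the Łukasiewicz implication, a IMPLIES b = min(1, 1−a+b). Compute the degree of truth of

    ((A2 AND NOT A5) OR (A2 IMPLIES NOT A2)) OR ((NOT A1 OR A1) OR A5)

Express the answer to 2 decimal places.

NOT A5 = 1 − 0.67 = 0.33
A2 AND NOT A5 = min(a, b) on (0.72, 0.33) = 0.33
NOT A2 = 1 − 0.72 = 0.28
A2 IMPLIES NOT A2  [Łukasiewicz: min(1, 1−a+b)] with a=0.72, b=0.28 → 0.56
(A2 AND NOT A5) OR (A2 IMPLIES NOT A2) = max(a, b) on (0.33, 0.56) = 0.56
NOT A1 = 1 − 0.06 = 0.94
NOT A1 OR A1 = max(a, b) on (0.94, 0.06) = 0.94
(NOT A1 OR A1) OR A5 = max(a, b) on (0.94, 0.67) = 0.94
((A2 AND NOT A5) OR (A2 IMPLIES NOT A2)) OR ((NOT A1 OR A1) OR A5) = max(a, b) on (0.56, 0.94) = 0.94

0.94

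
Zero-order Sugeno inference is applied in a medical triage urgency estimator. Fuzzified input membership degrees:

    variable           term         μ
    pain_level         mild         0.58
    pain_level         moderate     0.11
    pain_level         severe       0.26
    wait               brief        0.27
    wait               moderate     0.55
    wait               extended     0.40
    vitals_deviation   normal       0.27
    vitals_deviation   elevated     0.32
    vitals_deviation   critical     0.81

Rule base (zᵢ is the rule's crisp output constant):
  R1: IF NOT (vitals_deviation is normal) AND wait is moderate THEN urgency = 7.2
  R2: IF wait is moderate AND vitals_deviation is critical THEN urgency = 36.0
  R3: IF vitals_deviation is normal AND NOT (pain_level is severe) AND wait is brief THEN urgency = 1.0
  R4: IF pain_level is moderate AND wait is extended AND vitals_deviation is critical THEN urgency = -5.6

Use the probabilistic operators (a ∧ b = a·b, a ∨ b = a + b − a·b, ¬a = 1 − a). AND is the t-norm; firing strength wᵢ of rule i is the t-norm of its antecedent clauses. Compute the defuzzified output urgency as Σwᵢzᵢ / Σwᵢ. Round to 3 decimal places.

20.055

R1 (z=7.2): ¬normal=1−0.27=0.73, moderate=0.55; AND[a·b] → w = 0.4015
R2 (z=36.0): moderate=0.55, critical=0.81; AND[a·b] → w = 0.4455
R3 (z=1.0): normal=0.27, ¬severe=1−0.26=0.74, brief=0.27; AND[a·b] → w = 0.0539
R4 (z=-5.6): moderate=0.11, extended=0.40, critical=0.81; AND[a·b] → w = 0.0356
Weighted average = (0.4015·7.2 + 0.4455·36.0 + 0.0539·1.0 + 0.0356·-5.6) / (0.4015 + 0.4455 + 0.0539 + 0.0356)
  = 18.7832 / 0.9366 = 20.055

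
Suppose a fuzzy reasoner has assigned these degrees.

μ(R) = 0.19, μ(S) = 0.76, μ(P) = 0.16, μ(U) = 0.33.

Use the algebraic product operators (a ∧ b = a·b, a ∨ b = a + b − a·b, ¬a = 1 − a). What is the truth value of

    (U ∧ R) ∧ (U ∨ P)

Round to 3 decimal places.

0.027

U ∧ R = a·b on (0.3300, 0.1900) = 0.0627
U ∨ P = a + b − a·b on (0.3300, 0.1600) = 0.4372
(U ∧ R) ∧ (U ∨ P) = a·b on (0.0627, 0.4372) = 0.0274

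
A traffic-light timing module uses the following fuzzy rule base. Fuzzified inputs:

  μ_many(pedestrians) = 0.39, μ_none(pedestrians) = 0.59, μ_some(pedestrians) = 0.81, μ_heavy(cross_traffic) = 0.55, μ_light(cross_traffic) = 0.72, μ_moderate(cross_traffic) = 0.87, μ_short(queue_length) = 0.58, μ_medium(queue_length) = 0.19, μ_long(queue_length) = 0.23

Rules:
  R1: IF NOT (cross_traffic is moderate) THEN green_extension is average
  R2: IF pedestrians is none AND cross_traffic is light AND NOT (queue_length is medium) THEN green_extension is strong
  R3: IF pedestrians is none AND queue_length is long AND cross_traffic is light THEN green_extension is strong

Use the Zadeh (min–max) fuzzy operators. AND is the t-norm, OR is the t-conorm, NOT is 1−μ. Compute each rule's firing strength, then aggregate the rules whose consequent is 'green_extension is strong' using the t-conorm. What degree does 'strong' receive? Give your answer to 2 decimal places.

R1: ¬moderate=1−0.87=0.13 → w = 0.13
R2: none=0.59, light=0.72, ¬medium=1−0.19=0.81; AND[min(a, b)] → w = 0.59
R3: none=0.59, long=0.23, light=0.72; AND[min(a, b)] → w = 0.23
Rules with consequent 'strong': {R2, R3} → strengths 0.59, 0.23
Aggregate via t-conorm [max(a, b)]: 0.59

0.59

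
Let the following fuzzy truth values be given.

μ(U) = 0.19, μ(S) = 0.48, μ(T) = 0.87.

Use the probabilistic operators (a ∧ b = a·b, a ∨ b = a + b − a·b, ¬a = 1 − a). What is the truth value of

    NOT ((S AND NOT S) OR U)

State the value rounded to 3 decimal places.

NOT S = 1 − 0.4800 = 0.5200
S AND NOT S = a·b on (0.4800, 0.5200) = 0.2496
(S AND NOT S) OR U = a + b − a·b on (0.2496, 0.1900) = 0.3922
NOT ((S AND NOT S) OR U) = 1 − 0.3922 = 0.6078

0.608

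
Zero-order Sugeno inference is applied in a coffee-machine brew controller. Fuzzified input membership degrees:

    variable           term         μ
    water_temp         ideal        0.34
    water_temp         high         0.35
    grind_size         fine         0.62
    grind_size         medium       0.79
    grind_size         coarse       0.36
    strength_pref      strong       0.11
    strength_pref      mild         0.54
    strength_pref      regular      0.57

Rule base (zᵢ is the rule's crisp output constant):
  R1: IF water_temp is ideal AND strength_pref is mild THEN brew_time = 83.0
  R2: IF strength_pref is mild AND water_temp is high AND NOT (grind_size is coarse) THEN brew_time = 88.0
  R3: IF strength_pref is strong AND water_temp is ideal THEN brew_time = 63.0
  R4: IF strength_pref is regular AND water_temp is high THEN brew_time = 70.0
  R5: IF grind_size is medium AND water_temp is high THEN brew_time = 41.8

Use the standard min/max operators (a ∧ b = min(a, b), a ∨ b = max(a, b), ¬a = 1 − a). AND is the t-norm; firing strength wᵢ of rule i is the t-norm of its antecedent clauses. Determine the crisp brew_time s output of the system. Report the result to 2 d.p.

70.05

R1 (z=83.0): ideal=0.34, mild=0.54; AND[min(a, b)] → w = 0.34
R2 (z=88.0): mild=0.54, high=0.35, ¬coarse=1−0.36=0.64; AND[min(a, b)] → w = 0.35
R3 (z=63.0): strong=0.11, ideal=0.34; AND[min(a, b)] → w = 0.11
R4 (z=70.0): regular=0.57, high=0.35; AND[min(a, b)] → w = 0.35
R5 (z=41.8): medium=0.79, high=0.35; AND[min(a, b)] → w = 0.35
Weighted average = (0.34·83.0 + 0.35·88.0 + 0.11·63.0 + 0.35·70.0 + 0.35·41.8) / (0.34 + 0.35 + 0.11 + 0.35 + 0.35)
  = 105.0800 / 1.5000 = 70.05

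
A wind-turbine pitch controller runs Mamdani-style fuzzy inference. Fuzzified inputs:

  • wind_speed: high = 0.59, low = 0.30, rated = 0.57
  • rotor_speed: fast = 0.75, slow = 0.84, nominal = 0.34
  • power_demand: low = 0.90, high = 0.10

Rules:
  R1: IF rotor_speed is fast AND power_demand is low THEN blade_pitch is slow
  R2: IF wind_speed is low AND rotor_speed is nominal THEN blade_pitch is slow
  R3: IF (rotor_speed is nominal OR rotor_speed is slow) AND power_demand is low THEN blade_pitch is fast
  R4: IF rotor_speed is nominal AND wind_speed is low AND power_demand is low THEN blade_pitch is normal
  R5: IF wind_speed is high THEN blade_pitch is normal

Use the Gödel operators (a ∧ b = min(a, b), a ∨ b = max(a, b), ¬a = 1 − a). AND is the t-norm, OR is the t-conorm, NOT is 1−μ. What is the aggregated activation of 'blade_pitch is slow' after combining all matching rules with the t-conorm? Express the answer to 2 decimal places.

R1: fast=0.75, low=0.90; AND[min(a, b)] → w = 0.75
R2: low=0.30, nominal=0.34; AND[min(a, b)] → w = 0.30
R3: (nominal=0.34 OR slow=0.84) = 0.84; AND[min(a, b)] with low=0.90 → w = 0.84
R4: nominal=0.34, low=0.30, low=0.90; AND[min(a, b)] → w = 0.30
R5: high=0.59 → w = 0.59
Rules with consequent 'slow': {R1, R2} → strengths 0.75, 0.30
Aggregate via t-conorm [max(a, b)]: 0.75

0.75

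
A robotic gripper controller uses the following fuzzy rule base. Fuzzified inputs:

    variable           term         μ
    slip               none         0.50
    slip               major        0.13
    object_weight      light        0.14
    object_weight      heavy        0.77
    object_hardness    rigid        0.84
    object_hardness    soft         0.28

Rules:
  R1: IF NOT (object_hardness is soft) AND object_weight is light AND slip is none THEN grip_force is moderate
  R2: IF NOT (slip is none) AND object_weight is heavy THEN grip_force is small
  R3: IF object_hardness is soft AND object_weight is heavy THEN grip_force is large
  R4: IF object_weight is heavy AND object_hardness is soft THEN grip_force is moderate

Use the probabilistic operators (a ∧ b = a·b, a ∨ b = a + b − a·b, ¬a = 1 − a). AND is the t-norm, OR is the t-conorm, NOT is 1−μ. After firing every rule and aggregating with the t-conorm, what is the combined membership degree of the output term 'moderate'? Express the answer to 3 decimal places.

0.255

R1: ¬soft=1−0.28=0.72, light=0.14, none=0.50; AND[a·b] → w = 0.0504
R2: ¬none=1−0.50=0.50, heavy=0.77; AND[a·b] → w = 0.3850
R3: soft=0.28, heavy=0.77; AND[a·b] → w = 0.2156
R4: heavy=0.77, soft=0.28; AND[a·b] → w = 0.2156
Rules with consequent 'moderate': {R1, R4} → strengths 0.0504, 0.2156
Aggregate via t-conorm [a + b − a·b]: 0.2551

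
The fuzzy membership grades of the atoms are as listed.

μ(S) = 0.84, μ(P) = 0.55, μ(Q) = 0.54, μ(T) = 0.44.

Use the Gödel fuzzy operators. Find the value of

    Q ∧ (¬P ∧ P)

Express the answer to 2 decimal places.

0.45

¬P = 1 − 0.55 = 0.45
¬P ∧ P = min(a, b) on (0.45, 0.55) = 0.45
Q ∧ (¬P ∧ P) = min(a, b) on (0.54, 0.45) = 0.45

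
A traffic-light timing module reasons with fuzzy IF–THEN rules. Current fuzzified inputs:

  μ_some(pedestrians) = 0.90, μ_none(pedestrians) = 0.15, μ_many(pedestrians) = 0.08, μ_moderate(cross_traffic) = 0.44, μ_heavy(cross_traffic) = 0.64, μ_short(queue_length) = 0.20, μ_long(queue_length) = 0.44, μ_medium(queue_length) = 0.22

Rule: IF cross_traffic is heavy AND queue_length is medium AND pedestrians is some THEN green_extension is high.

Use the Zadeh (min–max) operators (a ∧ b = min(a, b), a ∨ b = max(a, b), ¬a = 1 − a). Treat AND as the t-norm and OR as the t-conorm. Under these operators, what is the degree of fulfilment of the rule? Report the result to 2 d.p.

firing strength: heavy=0.64, medium=0.22, some=0.90; AND[min(a, b)] → w = 0.22

0.22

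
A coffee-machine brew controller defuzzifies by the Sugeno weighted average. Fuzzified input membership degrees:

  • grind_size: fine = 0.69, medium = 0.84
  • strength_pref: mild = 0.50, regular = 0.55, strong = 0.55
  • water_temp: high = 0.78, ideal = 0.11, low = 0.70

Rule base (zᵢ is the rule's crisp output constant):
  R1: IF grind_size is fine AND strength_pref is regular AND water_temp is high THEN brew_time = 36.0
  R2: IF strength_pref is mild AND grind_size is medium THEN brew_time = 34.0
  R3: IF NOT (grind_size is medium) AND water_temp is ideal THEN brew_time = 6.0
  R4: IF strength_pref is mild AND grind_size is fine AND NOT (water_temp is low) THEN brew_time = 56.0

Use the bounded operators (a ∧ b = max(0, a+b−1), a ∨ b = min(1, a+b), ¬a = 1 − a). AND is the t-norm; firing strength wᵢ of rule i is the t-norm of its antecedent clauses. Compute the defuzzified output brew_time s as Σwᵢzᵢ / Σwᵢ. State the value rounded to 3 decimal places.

34.111

R1 (z=36.0): fine=0.69, regular=0.55, high=0.78; AND[max(0, a+b−1)] → w = 0.02
R2 (z=34.0): mild=0.50, medium=0.84; AND[max(0, a+b−1)] → w = 0.34
R3 (z=6.0): ¬medium=1−0.84=0.16, ideal=0.11; AND[max(0, a+b−1)] → w = 0.00
R4 (z=56.0): mild=0.50, fine=0.69, ¬low=1−0.70=0.30; AND[max(0, a+b−1)] → w = 0.00
Weighted average = (0.02·36.0 + 0.34·34.0 + 0.00·6.0 + 0.00·56.0) / (0.02 + 0.34 + 0.00 + 0.00)
  = 12.2800 / 0.3600 = 34.111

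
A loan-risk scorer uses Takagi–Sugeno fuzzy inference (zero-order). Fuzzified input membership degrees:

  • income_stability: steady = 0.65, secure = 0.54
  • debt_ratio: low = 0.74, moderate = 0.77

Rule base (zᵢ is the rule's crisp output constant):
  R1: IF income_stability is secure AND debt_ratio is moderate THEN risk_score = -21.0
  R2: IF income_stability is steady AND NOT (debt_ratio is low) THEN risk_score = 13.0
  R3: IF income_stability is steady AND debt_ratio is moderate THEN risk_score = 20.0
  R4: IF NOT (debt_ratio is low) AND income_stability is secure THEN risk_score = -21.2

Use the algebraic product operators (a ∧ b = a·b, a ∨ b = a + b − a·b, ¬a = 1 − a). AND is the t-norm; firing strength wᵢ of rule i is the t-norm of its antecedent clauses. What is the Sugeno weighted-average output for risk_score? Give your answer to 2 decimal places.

R1 (z=-21.0): secure=0.54, moderate=0.77; AND[a·b] → w = 0.4158
R2 (z=13.0): steady=0.65, ¬low=1−0.74=0.26; AND[a·b] → w = 0.1690
R3 (z=20.0): steady=0.65, moderate=0.77; AND[a·b] → w = 0.5005
R4 (z=-21.2): ¬low=1−0.74=0.26, secure=0.54; AND[a·b] → w = 0.1404
Weighted average = (0.4158·-21.0 + 0.1690·13.0 + 0.5005·20.0 + 0.1404·-21.2) / (0.4158 + 0.1690 + 0.5005 + 0.1404)
  = 0.4987 / 1.2257 = 0.41

0.41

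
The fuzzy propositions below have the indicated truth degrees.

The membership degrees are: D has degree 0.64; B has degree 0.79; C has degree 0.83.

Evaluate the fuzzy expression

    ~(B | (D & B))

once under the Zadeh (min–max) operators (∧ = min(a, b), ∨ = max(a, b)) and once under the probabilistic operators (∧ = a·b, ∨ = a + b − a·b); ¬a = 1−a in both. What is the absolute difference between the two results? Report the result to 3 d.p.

Under Zadeh (min–max):
  D & B = min(a, b) on (0.64, 0.79) = 0.64
  B | (D & B) = max(a, b) on (0.79, 0.64) = 0.79
  ~(B | (D & B)) = 1 − 0.79 = 0.21
  → value = 0.2100
Under probabilistic:
  D & B = a·b on (0.6400, 0.7900) = 0.5056
  B | (D & B) = a + b − a·b on (0.7900, 0.5056) = 0.8962
  ~(B | (D & B)) = 1 − 0.8962 = 0.1038
  → value = 0.1038
|0.2100 − 0.1038| = 0.106

0.106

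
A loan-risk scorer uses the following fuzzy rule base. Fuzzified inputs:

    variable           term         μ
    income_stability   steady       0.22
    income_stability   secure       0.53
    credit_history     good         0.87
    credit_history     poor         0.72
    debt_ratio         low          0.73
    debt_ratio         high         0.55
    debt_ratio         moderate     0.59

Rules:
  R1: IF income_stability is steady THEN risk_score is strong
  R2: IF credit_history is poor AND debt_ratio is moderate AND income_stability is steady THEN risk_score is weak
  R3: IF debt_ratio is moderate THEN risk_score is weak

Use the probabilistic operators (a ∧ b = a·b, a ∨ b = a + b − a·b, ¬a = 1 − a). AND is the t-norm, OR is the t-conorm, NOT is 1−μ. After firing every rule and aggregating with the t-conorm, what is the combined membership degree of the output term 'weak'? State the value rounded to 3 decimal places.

0.628

R1: steady=0.22 → w = 0.2200
R2: poor=0.72, moderate=0.59, steady=0.22; AND[a·b] → w = 0.0935
R3: moderate=0.59 → w = 0.5900
Rules with consequent 'weak': {R2, R3} → strengths 0.0935, 0.5900
Aggregate via t-conorm [a + b − a·b]: 0.6283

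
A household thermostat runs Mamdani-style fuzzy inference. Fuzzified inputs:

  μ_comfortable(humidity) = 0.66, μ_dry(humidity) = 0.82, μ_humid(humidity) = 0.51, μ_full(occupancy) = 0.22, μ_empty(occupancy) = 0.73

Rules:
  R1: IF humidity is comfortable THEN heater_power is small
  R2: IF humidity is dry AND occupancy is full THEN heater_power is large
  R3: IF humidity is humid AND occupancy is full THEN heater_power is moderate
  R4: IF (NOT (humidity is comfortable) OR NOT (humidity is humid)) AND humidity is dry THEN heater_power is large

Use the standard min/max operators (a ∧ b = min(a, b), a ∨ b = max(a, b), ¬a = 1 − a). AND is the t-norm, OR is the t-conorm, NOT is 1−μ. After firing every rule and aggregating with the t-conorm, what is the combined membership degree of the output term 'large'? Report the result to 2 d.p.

0.49

R1: comfortable=0.66 → w = 0.66
R2: dry=0.82, full=0.22; AND[min(a, b)] → w = 0.22
R3: humid=0.51, full=0.22; AND[min(a, b)] → w = 0.22
R4: (¬comfortable=1−0.66=0.34 OR ¬humid=1−0.51=0.49) = 0.49; AND[min(a, b)] with dry=0.82 → w = 0.49
Rules with consequent 'large': {R2, R4} → strengths 0.22, 0.49
Aggregate via t-conorm [max(a, b)]: 0.49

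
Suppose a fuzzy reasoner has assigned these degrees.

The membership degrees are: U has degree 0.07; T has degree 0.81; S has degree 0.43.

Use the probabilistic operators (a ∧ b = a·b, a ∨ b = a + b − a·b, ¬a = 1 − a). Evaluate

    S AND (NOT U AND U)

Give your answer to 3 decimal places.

0.028

NOT U = 1 − 0.0700 = 0.9300
NOT U AND U = a·b on (0.9300, 0.0700) = 0.0651
S AND (NOT U AND U) = a·b on (0.4300, 0.0651) = 0.0280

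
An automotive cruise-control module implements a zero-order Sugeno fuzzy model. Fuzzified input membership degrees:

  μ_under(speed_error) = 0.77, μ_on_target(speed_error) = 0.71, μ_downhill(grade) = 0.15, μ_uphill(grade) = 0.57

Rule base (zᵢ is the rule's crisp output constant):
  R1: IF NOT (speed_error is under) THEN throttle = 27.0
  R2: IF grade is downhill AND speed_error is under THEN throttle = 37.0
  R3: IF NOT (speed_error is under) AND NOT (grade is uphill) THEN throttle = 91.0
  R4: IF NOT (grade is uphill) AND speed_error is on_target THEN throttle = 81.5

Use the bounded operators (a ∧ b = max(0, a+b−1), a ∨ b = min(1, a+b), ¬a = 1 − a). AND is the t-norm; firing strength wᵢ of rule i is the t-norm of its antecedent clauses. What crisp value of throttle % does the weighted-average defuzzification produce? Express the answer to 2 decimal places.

47.62

R1 (z=27.0): ¬under=1−0.77=0.23 → w = 0.23
R2 (z=37.0): downhill=0.15, under=0.77; AND[max(0, a+b−1)] → w = 0.00
R3 (z=91.0): ¬under=1−0.77=0.23, ¬uphill=1−0.57=0.43; AND[max(0, a+b−1)] → w = 0.00
R4 (z=81.5): ¬uphill=1−0.57=0.43, on_target=0.71; AND[max(0, a+b−1)] → w = 0.14
Weighted average = (0.23·27.0 + 0.00·37.0 + 0.00·91.0 + 0.14·81.5) / (0.23 + 0.00 + 0.00 + 0.14)
  = 17.6200 / 0.3700 = 47.62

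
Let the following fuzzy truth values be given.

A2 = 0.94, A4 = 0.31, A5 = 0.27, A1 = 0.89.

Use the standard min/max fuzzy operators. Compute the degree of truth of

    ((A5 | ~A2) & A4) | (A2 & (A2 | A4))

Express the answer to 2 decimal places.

~A2 = 1 − 0.94 = 0.06
A5 | ~A2 = max(a, b) on (0.27, 0.06) = 0.27
(A5 | ~A2) & A4 = min(a, b) on (0.27, 0.31) = 0.27
A2 | A4 = max(a, b) on (0.94, 0.31) = 0.94
A2 & (A2 | A4) = min(a, b) on (0.94, 0.94) = 0.94
((A5 | ~A2) & A4) | (A2 & (A2 | A4)) = max(a, b) on (0.27, 0.94) = 0.94

0.94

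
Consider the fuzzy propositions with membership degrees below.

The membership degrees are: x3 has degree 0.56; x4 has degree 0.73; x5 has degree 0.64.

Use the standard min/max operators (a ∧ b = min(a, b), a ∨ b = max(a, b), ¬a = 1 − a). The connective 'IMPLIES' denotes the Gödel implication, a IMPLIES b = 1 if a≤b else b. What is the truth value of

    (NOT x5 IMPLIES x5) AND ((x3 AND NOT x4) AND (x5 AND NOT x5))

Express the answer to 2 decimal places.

NOT x5 = 1 − 0.64 = 0.36
NOT x5 IMPLIES x5  [Gödel: 1 if a≤b else b] with a=0.36, b=0.64 → 1.00
NOT x4 = 1 − 0.73 = 0.27
x3 AND NOT x4 = min(a, b) on (0.56, 0.27) = 0.27
NOT x5 = 1 − 0.64 = 0.36
x5 AND NOT x5 = min(a, b) on (0.64, 0.36) = 0.36
(x3 AND NOT x4) AND (x5 AND NOT x5) = min(a, b) on (0.27, 0.36) = 0.27
(NOT x5 IMPLIES x5) AND ((x3 AND NOT x4) AND (x5 AND NOT x5)) = min(a, b) on (1.00, 0.27) = 0.27

0.27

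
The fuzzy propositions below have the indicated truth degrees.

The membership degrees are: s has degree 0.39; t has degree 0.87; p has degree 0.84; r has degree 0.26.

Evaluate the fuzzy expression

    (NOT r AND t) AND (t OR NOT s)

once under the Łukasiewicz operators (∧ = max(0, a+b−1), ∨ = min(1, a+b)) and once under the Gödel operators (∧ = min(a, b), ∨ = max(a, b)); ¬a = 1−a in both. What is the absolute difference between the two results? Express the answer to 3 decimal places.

0.130

Under Łukasiewicz:
  NOT r = 1 − 0.26 = 0.74
  NOT r AND t = max(0, a+b−1) on (0.74, 0.87) = 0.61
  NOT s = 1 − 0.39 = 0.61
  t OR NOT s = min(1, a+b) on (0.87, 0.61) = 1.00
  (NOT r AND t) AND (t OR NOT s) = max(0, a+b−1) on (0.61, 1.00) = 0.61
  → value = 0.6100
Under Gödel:
  NOT r = 1 − 0.26 = 0.74
  NOT r AND t = min(a, b) on (0.74, 0.87) = 0.74
  NOT s = 1 − 0.39 = 0.61
  t OR NOT s = max(a, b) on (0.87, 0.61) = 0.87
  (NOT r AND t) AND (t OR NOT s) = min(a, b) on (0.74, 0.87) = 0.74
  → value = 0.7400
|0.6100 − 0.7400| = 0.130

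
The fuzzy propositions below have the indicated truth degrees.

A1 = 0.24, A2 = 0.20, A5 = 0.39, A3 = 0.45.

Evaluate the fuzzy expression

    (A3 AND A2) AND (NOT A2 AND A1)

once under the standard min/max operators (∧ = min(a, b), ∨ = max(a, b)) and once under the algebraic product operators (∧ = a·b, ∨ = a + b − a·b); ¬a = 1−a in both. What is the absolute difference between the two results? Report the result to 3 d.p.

Under standard min/max:
  A3 AND A2 = min(a, b) on (0.45, 0.20) = 0.20
  NOT A2 = 1 − 0.20 = 0.80
  NOT A2 AND A1 = min(a, b) on (0.80, 0.24) = 0.24
  (A3 AND A2) AND (NOT A2 AND A1) = min(a, b) on (0.20, 0.24) = 0.20
  → value = 0.2000
Under algebraic product:
  A3 AND A2 = a·b on (0.4500, 0.2000) = 0.0900
  NOT A2 = 1 − 0.2000 = 0.8000
  NOT A2 AND A1 = a·b on (0.8000, 0.2400) = 0.1920
  (A3 AND A2) AND (NOT A2 AND A1) = a·b on (0.0900, 0.1920) = 0.0173
  → value = 0.0173
|0.2000 − 0.0173| = 0.183

0.183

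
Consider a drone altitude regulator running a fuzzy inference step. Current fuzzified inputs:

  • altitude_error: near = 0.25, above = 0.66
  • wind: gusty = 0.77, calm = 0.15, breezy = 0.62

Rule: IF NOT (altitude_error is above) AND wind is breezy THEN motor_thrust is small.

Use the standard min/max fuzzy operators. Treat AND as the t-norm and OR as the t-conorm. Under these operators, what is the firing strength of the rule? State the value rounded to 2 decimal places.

firing strength: ¬above=1−0.66=0.34, breezy=0.62; AND[min(a, b)] → w = 0.34

0.34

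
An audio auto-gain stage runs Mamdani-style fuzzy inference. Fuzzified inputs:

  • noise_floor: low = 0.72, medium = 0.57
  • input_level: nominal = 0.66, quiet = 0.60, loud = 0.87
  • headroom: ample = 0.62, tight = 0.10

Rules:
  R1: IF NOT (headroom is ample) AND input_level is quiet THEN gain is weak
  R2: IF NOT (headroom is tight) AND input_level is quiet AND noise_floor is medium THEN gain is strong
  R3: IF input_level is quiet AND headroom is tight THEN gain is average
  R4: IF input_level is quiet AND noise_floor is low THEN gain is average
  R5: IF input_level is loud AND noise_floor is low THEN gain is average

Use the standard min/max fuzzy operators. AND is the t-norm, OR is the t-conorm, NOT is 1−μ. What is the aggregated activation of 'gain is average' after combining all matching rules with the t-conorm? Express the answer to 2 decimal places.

R1: ¬ample=1−0.62=0.38, quiet=0.60; AND[min(a, b)] → w = 0.38
R2: ¬tight=1−0.10=0.90, quiet=0.60, medium=0.57; AND[min(a, b)] → w = 0.57
R3: quiet=0.60, tight=0.10; AND[min(a, b)] → w = 0.10
R4: quiet=0.60, low=0.72; AND[min(a, b)] → w = 0.60
R5: loud=0.87, low=0.72; AND[min(a, b)] → w = 0.72
Rules with consequent 'average': {R3, R4, R5} → strengths 0.10, 0.60, 0.72
Aggregate via t-conorm [max(a, b)]: 0.72

0.72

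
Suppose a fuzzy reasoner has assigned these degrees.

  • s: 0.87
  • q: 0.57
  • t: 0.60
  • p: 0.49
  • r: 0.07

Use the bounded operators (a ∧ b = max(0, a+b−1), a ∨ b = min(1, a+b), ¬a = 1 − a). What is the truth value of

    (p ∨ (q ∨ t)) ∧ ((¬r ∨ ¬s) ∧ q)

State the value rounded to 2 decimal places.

0.57

q ∨ t = min(1, a+b) on (0.57, 0.60) = 1.00
p ∨ (q ∨ t) = min(1, a+b) on (0.49, 1.00) = 1.00
¬r = 1 − 0.07 = 0.93
¬s = 1 − 0.87 = 0.13
¬r ∨ ¬s = min(1, a+b) on (0.93, 0.13) = 1.00
(¬r ∨ ¬s) ∧ q = max(0, a+b−1) on (1.00, 0.57) = 0.57
(p ∨ (q ∨ t)) ∧ ((¬r ∨ ¬s) ∧ q) = max(0, a+b−1) on (1.00, 0.57) = 0.57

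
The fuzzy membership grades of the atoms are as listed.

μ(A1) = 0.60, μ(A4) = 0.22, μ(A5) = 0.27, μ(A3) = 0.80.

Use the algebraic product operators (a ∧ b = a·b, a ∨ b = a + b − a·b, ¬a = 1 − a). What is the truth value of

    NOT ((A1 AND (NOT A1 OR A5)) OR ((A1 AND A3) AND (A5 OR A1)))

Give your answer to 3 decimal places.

0.438

NOT A1 = 1 − 0.6000 = 0.4000
NOT A1 OR A5 = a + b − a·b on (0.4000, 0.2700) = 0.5620
A1 AND (NOT A1 OR A5) = a·b on (0.6000, 0.5620) = 0.3372
A1 AND A3 = a·b on (0.6000, 0.8000) = 0.4800
A5 OR A1 = a + b − a·b on (0.2700, 0.6000) = 0.7080
(A1 AND A3) AND (A5 OR A1) = a·b on (0.4800, 0.7080) = 0.3398
(A1 AND (NOT A1 OR A5)) OR ((A1 AND A3) AND (A5 OR A1)) = a + b − a·b on (0.3372, 0.3398) = 0.5624
NOT ((A1 AND (NOT A1 OR A5)) OR ((A1 AND A3) AND (A5 OR A1))) = 1 − 0.5624 = 0.4376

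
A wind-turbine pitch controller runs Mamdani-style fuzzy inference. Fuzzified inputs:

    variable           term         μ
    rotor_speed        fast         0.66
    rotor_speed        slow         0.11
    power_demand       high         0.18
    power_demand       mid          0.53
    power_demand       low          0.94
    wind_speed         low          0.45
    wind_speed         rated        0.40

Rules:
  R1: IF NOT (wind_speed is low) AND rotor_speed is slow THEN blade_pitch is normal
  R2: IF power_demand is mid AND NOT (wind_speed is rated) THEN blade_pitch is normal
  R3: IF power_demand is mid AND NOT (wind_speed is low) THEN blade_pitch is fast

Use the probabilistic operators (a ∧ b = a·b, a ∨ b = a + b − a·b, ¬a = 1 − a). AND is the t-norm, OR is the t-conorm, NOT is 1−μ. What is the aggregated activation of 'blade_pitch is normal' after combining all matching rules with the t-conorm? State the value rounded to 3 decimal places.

0.359

R1: ¬low=1−0.45=0.55, slow=0.11; AND[a·b] → w = 0.0605
R2: mid=0.53, ¬rated=1−0.40=0.60; AND[a·b] → w = 0.3180
R3: mid=0.53, ¬low=1−0.45=0.55; AND[a·b] → w = 0.2915
Rules with consequent 'normal': {R1, R2} → strengths 0.0605, 0.3180
Aggregate via t-conorm [a + b − a·b]: 0.3593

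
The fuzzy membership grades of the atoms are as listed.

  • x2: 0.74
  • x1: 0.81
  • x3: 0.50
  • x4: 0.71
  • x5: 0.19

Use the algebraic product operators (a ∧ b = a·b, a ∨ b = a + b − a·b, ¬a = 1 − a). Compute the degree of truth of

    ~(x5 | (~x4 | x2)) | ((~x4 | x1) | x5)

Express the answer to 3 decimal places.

~x4 = 1 − 0.7100 = 0.2900
~x4 | x2 = a + b − a·b on (0.2900, 0.7400) = 0.8154
x5 | (~x4 | x2) = a + b − a·b on (0.1900, 0.8154) = 0.8505
~(x5 | (~x4 | x2)) = 1 − 0.8505 = 0.1495
~x4 = 1 − 0.7100 = 0.2900
~x4 | x1 = a + b − a·b on (0.2900, 0.8100) = 0.8651
(~x4 | x1) | x5 = a + b − a·b on (0.8651, 0.1900) = 0.8907
~(x5 | (~x4 | x2)) | ((~x4 | x1) | x5) = a + b − a·b on (0.1495, 0.8907) = 0.9071

0.907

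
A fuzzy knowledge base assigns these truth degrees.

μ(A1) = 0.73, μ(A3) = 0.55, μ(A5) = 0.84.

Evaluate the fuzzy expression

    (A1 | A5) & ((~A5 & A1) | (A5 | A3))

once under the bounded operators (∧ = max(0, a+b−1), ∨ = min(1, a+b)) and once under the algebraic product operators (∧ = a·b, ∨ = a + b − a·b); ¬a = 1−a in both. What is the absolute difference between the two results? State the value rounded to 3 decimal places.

Under bounded:
  A1 | A5 = min(1, a+b) on (0.73, 0.84) = 1.00
  ~A5 = 1 − 0.84 = 0.16
  ~A5 & A1 = max(0, a+b−1) on (0.16, 0.73) = 0.00
  A5 | A3 = min(1, a+b) on (0.84, 0.55) = 1.00
  (~A5 & A1) | (A5 | A3) = min(1, a+b) on (0.00, 1.00) = 1.00
  (A1 | A5) & ((~A5 & A1) | (A5 | A3)) = max(0, a+b−1) on (1.00, 1.00) = 1.00
  → value = 1.0000
Under algebraic product:
  A1 | A5 = a + b − a·b on (0.7300, 0.8400) = 0.9568
  ~A5 = 1 − 0.8400 = 0.1600
  ~A5 & A1 = a·b on (0.1600, 0.7300) = 0.1168
  A5 | A3 = a + b − a·b on (0.8400, 0.5500) = 0.9280
  (~A5 & A1) | (A5 | A3) = a + b − a·b on (0.1168, 0.9280) = 0.9364
  (A1 | A5) & ((~A5 & A1) | (A5 | A3)) = a·b on (0.9568, 0.9364) = 0.8960
  → value = 0.8960
|1.0000 − 0.8960| = 0.104

0.104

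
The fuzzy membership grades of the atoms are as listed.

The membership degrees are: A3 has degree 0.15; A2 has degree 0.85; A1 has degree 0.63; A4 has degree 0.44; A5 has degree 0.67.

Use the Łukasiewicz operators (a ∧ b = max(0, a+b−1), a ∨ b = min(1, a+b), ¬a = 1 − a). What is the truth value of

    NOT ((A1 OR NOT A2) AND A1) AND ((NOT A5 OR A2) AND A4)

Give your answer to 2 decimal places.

0.03

NOT A2 = 1 − 0.85 = 0.15
A1 OR NOT A2 = min(1, a+b) on (0.63, 0.15) = 0.78
(A1 OR NOT A2) AND A1 = max(0, a+b−1) on (0.78, 0.63) = 0.41
NOT ((A1 OR NOT A2) AND A1) = 1 − 0.41 = 0.59
NOT A5 = 1 − 0.67 = 0.33
NOT A5 OR A2 = min(1, a+b) on (0.33, 0.85) = 1.00
(NOT A5 OR A2) AND A4 = max(0, a+b−1) on (1.00, 0.44) = 0.44
NOT ((A1 OR NOT A2) AND A1) AND ((NOT A5 OR A2) AND A4) = max(0, a+b−1) on (0.59, 0.44) = 0.03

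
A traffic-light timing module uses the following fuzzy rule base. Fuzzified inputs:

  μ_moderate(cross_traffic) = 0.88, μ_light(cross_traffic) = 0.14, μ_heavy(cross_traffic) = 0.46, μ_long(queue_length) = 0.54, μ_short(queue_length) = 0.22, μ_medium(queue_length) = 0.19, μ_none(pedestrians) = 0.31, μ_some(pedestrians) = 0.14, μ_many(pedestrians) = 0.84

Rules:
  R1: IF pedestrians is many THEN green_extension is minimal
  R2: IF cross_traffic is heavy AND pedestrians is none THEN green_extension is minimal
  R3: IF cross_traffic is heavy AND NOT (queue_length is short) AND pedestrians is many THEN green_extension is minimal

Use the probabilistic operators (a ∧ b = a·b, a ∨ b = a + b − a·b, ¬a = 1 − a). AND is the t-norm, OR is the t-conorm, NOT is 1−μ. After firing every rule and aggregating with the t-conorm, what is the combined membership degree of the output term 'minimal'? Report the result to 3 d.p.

0.904

R1: many=0.84 → w = 0.8400
R2: heavy=0.46, none=0.31; AND[a·b] → w = 0.1426
R3: heavy=0.46, ¬short=1−0.22=0.78, many=0.84; AND[a·b] → w = 0.3014
Rules with consequent 'minimal': {R1, R2, R3} → strengths 0.8400, 0.1426, 0.3014
Aggregate via t-conorm [a + b − a·b]: 0.9042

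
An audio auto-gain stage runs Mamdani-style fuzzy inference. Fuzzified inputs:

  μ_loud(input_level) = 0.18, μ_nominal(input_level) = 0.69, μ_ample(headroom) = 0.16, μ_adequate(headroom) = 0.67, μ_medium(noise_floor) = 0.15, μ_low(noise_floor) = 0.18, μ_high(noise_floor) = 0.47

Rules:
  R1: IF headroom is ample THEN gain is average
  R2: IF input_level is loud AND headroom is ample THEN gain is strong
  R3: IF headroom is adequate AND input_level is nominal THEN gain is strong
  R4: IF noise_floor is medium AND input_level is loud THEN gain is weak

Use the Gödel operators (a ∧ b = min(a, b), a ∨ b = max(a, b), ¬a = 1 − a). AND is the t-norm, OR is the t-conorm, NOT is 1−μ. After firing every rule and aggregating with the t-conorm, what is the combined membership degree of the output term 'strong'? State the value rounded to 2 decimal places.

R1: ample=0.16 → w = 0.16
R2: loud=0.18, ample=0.16; AND[min(a, b)] → w = 0.16
R3: adequate=0.67, nominal=0.69; AND[min(a, b)] → w = 0.67
R4: medium=0.15, loud=0.18; AND[min(a, b)] → w = 0.15
Rules with consequent 'strong': {R2, R3} → strengths 0.16, 0.67
Aggregate via t-conorm [max(a, b)]: 0.67

0.67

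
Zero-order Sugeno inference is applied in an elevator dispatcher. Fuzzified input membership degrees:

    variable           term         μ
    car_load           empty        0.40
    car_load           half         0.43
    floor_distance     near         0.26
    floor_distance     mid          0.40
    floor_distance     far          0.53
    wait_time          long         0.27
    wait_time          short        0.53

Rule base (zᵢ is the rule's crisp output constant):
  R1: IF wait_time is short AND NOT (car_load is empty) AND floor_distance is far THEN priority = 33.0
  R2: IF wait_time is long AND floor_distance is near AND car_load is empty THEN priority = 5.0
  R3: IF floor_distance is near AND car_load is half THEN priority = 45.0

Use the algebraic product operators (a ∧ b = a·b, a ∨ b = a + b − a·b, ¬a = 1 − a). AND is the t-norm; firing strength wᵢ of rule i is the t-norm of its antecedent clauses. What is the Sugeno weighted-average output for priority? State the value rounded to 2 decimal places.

34.80

R1 (z=33.0): short=0.53, ¬empty=1−0.40=0.60, far=0.53; AND[a·b] → w = 0.1685
R2 (z=5.0): long=0.27, near=0.26, empty=0.40; AND[a·b] → w = 0.0281
R3 (z=45.0): near=0.26, half=0.43; AND[a·b] → w = 0.1118
Weighted average = (0.1685·33.0 + 0.0281·5.0 + 0.1118·45.0) / (0.1685 + 0.0281 + 0.1118)
  = 10.7332 / 0.3084 = 34.80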